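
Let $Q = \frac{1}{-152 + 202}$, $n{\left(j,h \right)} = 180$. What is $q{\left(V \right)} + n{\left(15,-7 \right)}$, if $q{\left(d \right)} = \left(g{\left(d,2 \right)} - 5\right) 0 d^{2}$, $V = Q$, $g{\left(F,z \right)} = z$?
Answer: $180$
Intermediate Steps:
$Q = \frac{1}{50} \approx 0.02$
$V = \frac{1}{50} \approx 0.02$
$q{\left(d \right)} = 0$ ($q{\left(d \right)} = \left(2 - 5\right) 0 d^{2} = \left(-3\right) 0 d^{2} = 0 d^{2} = 0$)
$q{\left(V \right)} + n{\left(15,-7 \right)} = 0 + 180 = 180$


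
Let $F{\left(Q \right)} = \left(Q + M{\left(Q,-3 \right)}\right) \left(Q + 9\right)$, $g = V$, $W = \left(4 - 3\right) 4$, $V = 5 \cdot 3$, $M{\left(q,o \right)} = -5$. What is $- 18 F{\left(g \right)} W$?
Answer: $-17280$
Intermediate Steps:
$V = 15$
$W = 4$ ($W = 1 \cdot 4 = 4$)
$g = 15$
$F{\left(Q \right)} = \left(-5 + Q\right) \left(9 + Q\right)$ ($F{\left(Q \right)} = \left(Q - 5\right) \left(Q + 9\right) = \left(-5 + Q\right) \left(9 + Q\right)$)
$- 18 F{\left(g \right)} W = - 18 \left(-45 + 15^{2} + 4 \cdot 15\right) 4 = - 18 \left(-45 + 225 + 60\right) 4 = \left(-18\right) 240 \cdot 4 = \left(-4320\right) 4 = -17280$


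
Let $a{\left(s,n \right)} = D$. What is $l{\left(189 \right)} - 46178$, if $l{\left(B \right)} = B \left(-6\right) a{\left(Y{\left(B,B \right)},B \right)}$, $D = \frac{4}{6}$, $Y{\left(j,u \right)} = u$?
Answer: $-46934$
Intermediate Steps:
$D = \frac{2}{3}$ ($D = 4 \cdot \frac{1}{6} = \frac{2}{3} \approx 0.66667$)
$a{\left(s,n \right)} = \frac{2}{3}$
$l{\left(B \right)} = - 4 B$ ($l{\left(B \right)} = B \left(-6\right) \frac{2}{3} = - 6 B \frac{2}{3} = - 4 B$)
$l{\left(189 \right)} - 46178 = \left(-4\right) 189 - 46178 = -756 - 46178 = -46934$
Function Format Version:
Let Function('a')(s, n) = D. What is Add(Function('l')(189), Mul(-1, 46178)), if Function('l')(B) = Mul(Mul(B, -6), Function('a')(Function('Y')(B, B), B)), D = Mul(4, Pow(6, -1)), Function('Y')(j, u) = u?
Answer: -46934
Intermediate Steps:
D = Rational(2, 3) (D = Mul(4, Rational(1, 6)) = Rational(2, 3) ≈ 0.66667)
Function('a')(s, n) = Rational(2, 3)
Function('l')(B) = Mul(-4, B) (Function('l')(B) = Mul(Mul(B, -6), Rational(2, 3)) = Mul(Mul(-6, B), Rational(2, 3)) = Mul(-4, B))
Add(Function('l')(189), Mul(-1, 46178)) = Add(Mul(-4, 189), Mul(-1, 46178)) = Add(-756, -46178) = -46934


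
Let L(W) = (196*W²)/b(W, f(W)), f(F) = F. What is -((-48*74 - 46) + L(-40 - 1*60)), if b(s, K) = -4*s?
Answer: -1302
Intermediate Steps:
L(W) = -49*W (L(W) = (196*W²)/((-4*W)) = (196*W²)*(-1/(4*W)) = -49*W)
-((-48*74 - 46) + L(-40 - 1*60)) = -((-48*74 - 46) - 49*(-40 - 1*60)) = -((-3552 - 46) - 49*(-40 - 60)) = -(-3598 - 49*(-100)) = -(-3598 + 4900) = -1*1302 = -1302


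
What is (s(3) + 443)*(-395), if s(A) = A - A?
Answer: -174985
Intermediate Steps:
s(A) = 0
(s(3) + 443)*(-395) = (0 + 443)*(-395) = 443*(-395) = -174985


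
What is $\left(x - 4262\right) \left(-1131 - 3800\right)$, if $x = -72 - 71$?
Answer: $21721055$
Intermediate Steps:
$x = -143$
$\left(x - 4262\right) \left(-1131 - 3800\right) = \left(-143 - 4262\right) \left(-1131 - 3800\right) = \left(-4405\right) \left(-4931\right) = 21721055$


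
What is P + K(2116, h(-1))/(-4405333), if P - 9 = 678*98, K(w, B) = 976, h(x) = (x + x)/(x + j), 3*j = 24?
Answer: 292747592873/4405333 ≈ 66453.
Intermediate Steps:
j = 8 (j = (⅓)*24 = 8)
h(x) = 2*x/(8 + x) (h(x) = (x + x)/(x + 8) = (2*x)/(8 + x) = 2*x/(8 + x))
P = 66453 (P = 9 + 678*98 = 9 + 66444 = 66453)
P + K(2116, h(-1))/(-4405333) = 66453 + 976/(-4405333) = 66453 + 976*(-1/4405333) = 66453 - 976/4405333 = 292747592873/4405333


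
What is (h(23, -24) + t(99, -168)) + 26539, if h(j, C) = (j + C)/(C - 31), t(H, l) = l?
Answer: 1450406/55 ≈ 26371.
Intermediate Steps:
h(j, C) = (C + j)/(-31 + C)
(h(23, -24) + t(99, -168)) + 26539 = ((-24 + 23)/(-31 - 24) - 168) + 26539 = (-1/(-55) - 168) + 26539 = (-1/55*(-1) - 168) + 26539 = (1/55 - 168) + 26539 = -9239/55 + 26539 = 1450406/55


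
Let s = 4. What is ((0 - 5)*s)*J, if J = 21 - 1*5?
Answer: -320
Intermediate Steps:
J = 16 (J = 21 - 5 = 16)
((0 - 5)*s)*J = ((0 - 5)*4)*16 = -5*4*16 = -20*16 = -320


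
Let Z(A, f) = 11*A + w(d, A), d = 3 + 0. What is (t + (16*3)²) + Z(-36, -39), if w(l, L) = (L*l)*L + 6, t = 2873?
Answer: 8675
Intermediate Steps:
d = 3
w(l, L) = 6 + l*L² (w(l, L) = l*L² + 6 = 6 + l*L²)
Z(A, f) = 6 + 3*A² + 11*A (Z(A, f) = 11*A + (6 + 3*A²) = 6 + 3*A² + 11*A)
(t + (16*3)²) + Z(-36, -39) = (2873 + (16*3)²) + (6 + 3*(-36)² + 11*(-36)) = (2873 + 48²) + (6 + 3*1296 - 396) = (2873 + 2304) + (6 + 3888 - 396) = 5177 + 3498 = 8675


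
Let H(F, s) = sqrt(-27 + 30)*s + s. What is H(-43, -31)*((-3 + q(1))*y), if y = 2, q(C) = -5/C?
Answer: 496 + 496*sqrt(3) ≈ 1355.1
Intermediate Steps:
H(F, s) = s + s*sqrt(3) (H(F, s) = sqrt(3)*s + s = s*sqrt(3) + s = s + s*sqrt(3))
H(-43, -31)*((-3 + q(1))*y) = (-31*(1 + sqrt(3)))*((-3 - 5/1)*2) = (-31 - 31*sqrt(3))*((-3 - 5*1)*2) = (-31 - 31*sqrt(3))*((-3 - 5)*2) = (-31 - 31*sqrt(3))*(-8*2) = (-31 - 31*sqrt(3))*(-16) = 496 + 496*sqrt(3)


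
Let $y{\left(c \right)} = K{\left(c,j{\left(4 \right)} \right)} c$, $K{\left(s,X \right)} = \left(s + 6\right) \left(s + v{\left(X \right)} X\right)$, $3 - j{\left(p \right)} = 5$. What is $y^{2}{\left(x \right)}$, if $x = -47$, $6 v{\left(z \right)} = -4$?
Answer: $\frac{69695472001}{9} \approx 7.7439 \cdot 10^{9}$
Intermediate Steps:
$v{\left(z \right)} = - \frac{2}{3}$ ($v{\left(z \right)} = \frac{1}{6} \left(-4\right) = - \frac{2}{3}$)
$j{\left(p \right)} = -2$ ($j{\left(p \right)} = 3 - 5 = -2$)
$K{\left(s,X \right)} = \left(6 + s\right) \left(s - \frac{2 X}{3}\right)$ ($K{\left(s,X \right)} = \left(s + 6\right) \left(s - \frac{2 X}{3}\right) = \left(6 + s\right) \left(s - \frac{2 X}{3}\right)$)
$y{\left(c \right)} = c \left(8 + c^{2} + \frac{22 c}{3}\right)$ ($y{\left(c \right)} = \left(c^{2} - -8 + 6 c - - \frac{4 c}{3}\right) c = \left(c^{2} + 8 + 6 c + \frac{4 c}{3}\right) c = \left(8 + c^{2} + \frac{22 c}{3}\right) c = c \left(8 + c^{2} + \frac{22 c}{3}\right)$)
$y^{2}{\left(x \right)} = \left(\frac{1}{3} \left(-47\right) \left(24 + 3 \left(-47\right)^{2} + 22 \left(-47\right)\right)\right)^{2} = \left(\frac{1}{3} \left(-47\right) \left(24 + 3 \cdot 2209 - 1034\right)\right)^{2} = \left(\frac{1}{3} \left(-47\right) \left(24 + 6627 - 1034\right)\right)^{2} = \left(\frac{1}{3} \left(-47\right) 5617\right)^{2} = \left(- \frac{263999}{3}\right)^{2} = \frac{69695472001}{9}$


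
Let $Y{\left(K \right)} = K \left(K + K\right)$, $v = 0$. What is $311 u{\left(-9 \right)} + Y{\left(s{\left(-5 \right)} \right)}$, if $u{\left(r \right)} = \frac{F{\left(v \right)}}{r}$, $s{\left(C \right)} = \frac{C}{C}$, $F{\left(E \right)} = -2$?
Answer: $\frac{640}{9} \approx 71.111$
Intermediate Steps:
$s{\left(C \right)} = 1$
$u{\left(r \right)} = - \frac{2}{r}$
$Y{\left(K \right)} = 2 K^{2}$ ($Y{\left(K \right)} = K 2 K = 2 K^{2}$)
$311 u{\left(-9 \right)} + Y{\left(s{\left(-5 \right)} \right)} = 311 \left(- \frac{2}{-9}\right) + 2 \cdot 1^{2} = 311 \left(\left(-2\right) \left(- \frac{1}{9}\right)\right) + 2 \cdot 1 = 311 \cdot \frac{2}{9} + 2 = \frac{622}{9} + 2 = \frac{640}{9}$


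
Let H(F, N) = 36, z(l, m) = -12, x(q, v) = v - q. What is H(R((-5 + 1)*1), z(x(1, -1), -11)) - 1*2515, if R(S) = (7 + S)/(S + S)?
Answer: -2479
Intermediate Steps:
R(S) = (7 + S)/(2*S) (R(S) = (7 + S)/((2*S)) = (7 + S)*(1/(2*S)) = (7 + S)/(2*S))
H(R((-5 + 1)*1), z(x(1, -1), -11)) - 1*2515 = 36 - 1*2515 = 36 - 2515 = -2479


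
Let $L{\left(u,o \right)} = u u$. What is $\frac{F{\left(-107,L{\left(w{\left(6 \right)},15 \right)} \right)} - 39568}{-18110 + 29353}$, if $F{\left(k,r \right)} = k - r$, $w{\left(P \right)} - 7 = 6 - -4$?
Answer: $- \frac{39964}{11243} \approx -3.5546$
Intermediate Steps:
$w{\left(P \right)} = 17$ ($w{\left(P \right)} = 7 + \left(6 - -4\right) = 7 + \left(6 + 4\right) = 7 + 10 = 17$)
$L{\left(u,o \right)} = u^{2}$
$\frac{F{\left(-107,L{\left(w{\left(6 \right)},15 \right)} \right)} - 39568}{-18110 + 29353} = \frac{\left(-107 - 17^{2}\right) - 39568}{-18110 + 29353} = \frac{\left(-107 - 289\right) - 39568}{11243} = \left(\left(-107 - 289\right) - 39568\right) \frac{1}{11243} = \left(-396 - 39568\right) \frac{1}{11243} = \left(-39964\right) \frac{1}{11243} = - \frac{39964}{11243}$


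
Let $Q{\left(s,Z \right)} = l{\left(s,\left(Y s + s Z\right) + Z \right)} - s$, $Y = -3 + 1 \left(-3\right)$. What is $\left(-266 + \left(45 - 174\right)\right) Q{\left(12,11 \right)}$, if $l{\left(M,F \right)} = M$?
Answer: $0$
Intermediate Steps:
$Y = -6$ ($Y = -3 - 3 = -6$)
$Q{\left(s,Z \right)} = 0$ ($Q{\left(s,Z \right)} = s - s = 0$)
$\left(-266 + \left(45 - 174\right)\right) Q{\left(12,11 \right)} = \left(-266 + \left(45 - 174\right)\right) 0 = \left(-266 - 129\right) 0 = \left(-395\right) 0 = 0$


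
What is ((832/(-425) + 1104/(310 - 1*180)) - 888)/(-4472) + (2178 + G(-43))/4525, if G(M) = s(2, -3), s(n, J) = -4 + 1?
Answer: 378883247/559013975 ≈ 0.67777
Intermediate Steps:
s(n, J) = -3
G(M) = -3
((832/(-425) + 1104/(310 - 1*180)) - 888)/(-4472) + (2178 + G(-43))/4525 = ((832/(-425) + 1104/(310 - 1*180)) - 888)/(-4472) + (2178 - 3)/4525 = ((832*(-1/425) + 1104/(310 - 180)) - 888)*(-1/4472) + 2175*(1/4525) = ((-832/425 + 1104/130) - 888)*(-1/4472) + 87/181 = ((-832/425 + 1104*(1/130)) - 888)*(-1/4472) + 87/181 = ((-832/425 + 552/65) - 888)*(-1/4472) + 87/181 = (36104/5525 - 888)*(-1/4472) + 87/181 = -4870096/5525*(-1/4472) + 87/181 = 608762/3088475 + 87/181 = 378883247/559013975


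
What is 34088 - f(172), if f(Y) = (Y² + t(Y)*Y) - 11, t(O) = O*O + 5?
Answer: -5084793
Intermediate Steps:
t(O) = 5 + O² (t(O) = O² + 5 = 5 + O²)
f(Y) = -11 + Y² + Y*(5 + Y²) (f(Y) = (Y² + (5 + Y²)*Y) - 11 = (Y² + Y*(5 + Y²)) - 11 = -11 + Y² + Y*(5 + Y²))
34088 - f(172) = 34088 - (-11 + 172² + 172*(5 + 172²)) = 34088 - (-11 + 29584 + 172*(5 + 29584)) = 34088 - (-11 + 29584 + 172*29589) = 34088 - (-11 + 29584 + 5089308) = 34088 - 1*5118881 = 34088 - 5118881 = -5084793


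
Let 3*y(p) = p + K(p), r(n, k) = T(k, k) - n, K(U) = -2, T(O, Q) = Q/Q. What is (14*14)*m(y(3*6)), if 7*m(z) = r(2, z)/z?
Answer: -21/4 ≈ -5.2500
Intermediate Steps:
T(O, Q) = 1
r(n, k) = 1 - n
y(p) = -⅔ + p/3 (y(p) = (p - 2)/3 = (-2 + p)/3 = -⅔ + p/3)
m(z) = -1/(7*z) (m(z) = ((1 - 1*2)/z)/7 = ((1 - 2)/z)/7 = (-1/z)/7 = -1/(7*z))
(14*14)*m(y(3*6)) = (14*14)*(-1/(7*(-⅔ + (3*6)/3))) = 196*(-1/(7*(-⅔ + (⅓)*18))) = 196*(-1/(7*(-⅔ + 6))) = 196*(-1/(7*16/3)) = 196*(-⅐*3/16) = 196*(-3/112) = -21/4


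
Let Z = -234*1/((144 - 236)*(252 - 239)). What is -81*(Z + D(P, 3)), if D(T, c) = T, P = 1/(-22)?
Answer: -3078/253 ≈ -12.166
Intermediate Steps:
Z = 9/46 (Z = -234/((-92*13)) = -234/(-1196) = -234*(-1/1196) = 9/46 ≈ 0.19565)
P = -1/22 ≈ -0.045455
-81*(Z + D(P, 3)) = -81*(9/46 - 1/22) = -81*38/253 = -3078/253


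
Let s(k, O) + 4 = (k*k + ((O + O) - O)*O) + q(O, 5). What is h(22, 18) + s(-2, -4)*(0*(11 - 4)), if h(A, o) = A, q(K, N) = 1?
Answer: 22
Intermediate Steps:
s(k, O) = -3 + O**2 + k**2 (s(k, O) = -4 + ((k*k + ((O + O) - O)*O) + 1) = -4 + ((k**2 + (2*O - O)*O) + 1) = -4 + ((k**2 + O*O) + 1) = -4 + ((k**2 + O**2) + 1) = -4 + ((O**2 + k**2) + 1) = -4 + (1 + O**2 + k**2) = -3 + O**2 + k**2)
h(22, 18) + s(-2, -4)*(0*(11 - 4)) = 22 + (-3 + (-4)**2 + (-2)**2)*(0*(11 - 4)) = 22 + (-3 + 16 + 4)*(0*7) = 22 + 17*0 = 22 + 0 = 22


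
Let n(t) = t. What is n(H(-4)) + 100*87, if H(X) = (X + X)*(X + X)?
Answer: 8764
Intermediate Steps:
H(X) = 4*X² (H(X) = (2*X)*(2*X) = 4*X²)
n(H(-4)) + 100*87 = 4*(-4)² + 100*87 = 4*16 + 8700 = 64 + 8700 = 8764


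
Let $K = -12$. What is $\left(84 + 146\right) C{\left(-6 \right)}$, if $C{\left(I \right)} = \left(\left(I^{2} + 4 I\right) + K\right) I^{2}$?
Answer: $0$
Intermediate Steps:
$C{\left(I \right)} = I^{2} \left(-12 + I^{2} + 4 I\right)$ ($C{\left(I \right)} = \left(\left(I^{2} + 4 I\right) - 12\right) I^{2} = \left(-12 + I^{2} + 4 I\right) I^{2} = I^{2} \left(-12 + I^{2} + 4 I\right)$)
$\left(84 + 146\right) C{\left(-6 \right)} = \left(84 + 146\right) \left(-6\right)^{2} \left(-12 + \left(-6\right)^{2} + 4 \left(-6\right)\right) = 230 \cdot 36 \left(-12 + 36 - 24\right) = 230 \cdot 36 \cdot 0 = 230 \cdot 0 = 0$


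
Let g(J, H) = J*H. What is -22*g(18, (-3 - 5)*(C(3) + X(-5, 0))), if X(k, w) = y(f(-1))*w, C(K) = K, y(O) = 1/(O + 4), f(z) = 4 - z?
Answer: 9504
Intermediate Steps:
y(O) = 1/(4 + O)
X(k, w) = w/9 (X(k, w) = w/(4 + (4 - 1*(-1))) = w/(4 + (4 + 1)) = w/(4 + 5) = w/9)
g(J, H) = H*J
-22*g(18, (-3 - 5)*(C(3) + X(-5, 0))) = -22*(-3 - 5)*(3 + (1/9)*0)*18 = -22*(-8*(3 + 0))*18 = -22*(-8*3)*18 = -(-528)*18 = -22*(-432) = 9504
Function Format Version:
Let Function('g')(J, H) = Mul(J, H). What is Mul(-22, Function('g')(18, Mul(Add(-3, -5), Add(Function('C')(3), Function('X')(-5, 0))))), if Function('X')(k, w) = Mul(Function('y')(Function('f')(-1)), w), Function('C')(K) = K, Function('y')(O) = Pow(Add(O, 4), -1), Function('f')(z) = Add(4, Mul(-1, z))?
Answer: 9504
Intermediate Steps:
Function('y')(O) = Pow(Add(4, O), -1)
Function('X')(k, w) = Mul(Rational(1, 9), w) (Function('X')(k, w) = Mul(Pow(Add(4, Add(4, Mul(-1, -1))), -1), w) = Mul(Pow(Add(4, Add(4, 1)), -1), w) = Mul(Pow(Add(4, 5), -1), w) = Mul(Pow(9, -1), w) = Mul(Rational(1, 9), w))
Function('g')(J, H) = Mul(H, J)
Mul(-22, Function('g')(18, Mul(Add(-3, -5), Add(Function('C')(3), Function('X')(-5, 0))))) = Mul(-22, Mul(Mul(Add(-3, -5), Add(3, Mul(Rational(1, 9), 0))), 18)) = Mul(-22, Mul(Mul(-8, Add(3, 0)), 18)) = Mul(-22, Mul(Mul(-8, 3), 18)) = Mul(-22, Mul(-24, 18)) = Mul(-22, -432) = 9504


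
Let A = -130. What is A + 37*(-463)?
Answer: -17261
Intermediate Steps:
A + 37*(-463) = -130 + 37*(-463) = -130 - 17131 = -17261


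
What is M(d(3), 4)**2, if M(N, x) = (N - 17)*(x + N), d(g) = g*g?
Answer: 10816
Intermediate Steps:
d(g) = g**2
M(N, x) = (-17 + N)*(N + x)
M(d(3), 4)**2 = ((3**2)**2 - 17*3**2 - 17*4 + 3**2*4)**2 = (9**2 - 17*9 - 68 + 9*4)**2 = (81 - 153 - 68 + 36)**2 = (-104)**2 = 10816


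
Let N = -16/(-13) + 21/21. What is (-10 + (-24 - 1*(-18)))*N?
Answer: -464/13 ≈ -35.692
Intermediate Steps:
N = 29/13 (N = -16*(-1/13) + 21*(1/21) = 16/13 + 1 = 29/13 ≈ 2.2308)
(-10 + (-24 - 1*(-18)))*N = (-10 + (-24 - 1*(-18)))*(29/13) = (-10 + (-24 + 18))*(29/13) = (-10 - 6)*(29/13) = -16*29/13 = -464/13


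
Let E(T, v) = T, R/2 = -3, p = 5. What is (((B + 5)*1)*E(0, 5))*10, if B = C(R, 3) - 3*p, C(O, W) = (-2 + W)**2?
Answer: 0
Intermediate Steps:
R = -6 (R = 2*(-3) = -6)
B = -14 (B = (-2 + 3)**2 - 3*5 = 1**2 - 15 = 1 - 15 = -14)
(((B + 5)*1)*E(0, 5))*10 = (((-14 + 5)*1)*0)*10 = (-9*1*0)*10 = -9*0*10 = 0*10 = 0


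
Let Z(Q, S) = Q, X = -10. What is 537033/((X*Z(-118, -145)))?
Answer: 537033/1180 ≈ 455.11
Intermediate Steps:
537033/((X*Z(-118, -145))) = 537033/((-10*(-118))) = 537033/1180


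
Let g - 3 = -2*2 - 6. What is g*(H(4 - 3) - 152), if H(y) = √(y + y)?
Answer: 1064 - 7*√2 ≈ 1054.1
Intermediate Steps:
H(y) = √2*√y (H(y) = √(2*y) = √2*√y)
g = -7 (g = 3 + (-2*2 - 6) = 3 + (-4 - 6) = 3 - 10 = -7)
g*(H(4 - 3) - 152) = -7*(√2*√(4 - 3) - 152) = -7*(√2*√1 - 152) = -7*(√2*1 - 152) = -7*(√2 - 152) = -7*(-152 + √2) = 1064 - 7*√2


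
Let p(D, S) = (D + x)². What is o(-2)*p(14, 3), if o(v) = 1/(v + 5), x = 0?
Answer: 196/3 ≈ 65.333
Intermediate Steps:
p(D, S) = D² (p(D, S) = (D + 0)² = D²)
o(v) = 1/(5 + v)
o(-2)*p(14, 3) = 14²/(5 - 2) = 196/3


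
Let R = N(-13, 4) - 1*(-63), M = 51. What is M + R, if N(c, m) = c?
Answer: 101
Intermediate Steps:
R = 50 (R = -13 - 1*(-63) = -13 + 63 = 50)
M + R = 51 + 50 = 101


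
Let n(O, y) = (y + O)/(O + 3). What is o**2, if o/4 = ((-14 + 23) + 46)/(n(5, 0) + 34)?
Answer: 3097600/76729 ≈ 40.371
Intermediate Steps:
n(O, y) = (O + y)/(3 + O)
o = 1760/277 (o = 4*(((-14 + 23) + 46)/((5 + 0)/(3 + 5) + 34)) = 4*((9 + 46)/(5/8 + 34)) = 4*(55/((1/8)*5 + 34)) = 4*(55/(5/8 + 34)) = 4*(55/(277/8)) = 4*(55*(8/277)) = 4*(440/277) = 1760/277 ≈ 6.3538)
o**2 = (1760/277)**2 = 3097600/76729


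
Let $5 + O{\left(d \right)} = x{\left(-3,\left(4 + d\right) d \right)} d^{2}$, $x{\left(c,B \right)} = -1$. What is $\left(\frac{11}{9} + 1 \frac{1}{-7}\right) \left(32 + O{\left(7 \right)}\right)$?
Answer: $- \frac{1496}{63} \approx -23.746$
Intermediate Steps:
$O{\left(d \right)} = -5 - d^{2}$
$\left(\frac{11}{9} + 1 \frac{1}{-7}\right) \left(32 + O{\left(7 \right)}\right) = \left(\frac{11}{9} + 1 \frac{1}{-7}\right) \left(32 - 54\right) = \left(11 \cdot \frac{1}{9} + 1 \left(- \frac{1}{7}\right)\right) \left(32 - 54\right) = \left(\frac{11}{9} - \frac{1}{7}\right) \left(32 - 54\right) = \frac{68 \left(32 - 54\right)}{63} = \frac{68}{63} \left(-22\right) = - \frac{1496}{63}$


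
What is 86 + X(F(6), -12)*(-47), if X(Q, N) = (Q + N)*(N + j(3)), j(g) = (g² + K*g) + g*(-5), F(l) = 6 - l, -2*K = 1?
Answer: -10912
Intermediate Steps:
K = -½ (K = -½*1 = -½ ≈ -0.50000)
j(g) = g² - 11*g/2 (j(g) = (g² - g/2) + g*(-5) = (g² - g/2) - 5*g = g² - 11*g/2)
X(Q, N) = (-15/2 + N)*(N + Q) (X(Q, N) = (Q + N)*(N + (½)*3*(-11 + 2*3)) = (N + Q)*(N + (½)*3*(-11 + 6)) = (N + Q)*(N + (½)*3*(-5)) = (N + Q)*(N - 15/2) = (N + Q)*(-15/2 + N) = (-15/2 + N)*(N + Q))
86 + X(F(6), -12)*(-47) = 86 + ((-12)² - 15/2*(-12) - 15*(6 - 1*6)/2 - 12*(6 - 1*6))*(-47) = 86 + (144 + 90 - 15*(6 - 6)/2 - 12*(6 - 6))*(-47) = 86 + (144 + 90 - 15/2*0 - 12*0)*(-47) = 86 + (144 + 90 + 0 + 0)*(-47) = 86 + 234*(-47) = 86 - 10998 = -10912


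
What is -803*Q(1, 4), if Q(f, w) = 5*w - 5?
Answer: -12045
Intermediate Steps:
Q(f, w) = -5 + 5*w
-803*Q(1, 4) = -803*(-5 + 5*4) = -803*(-5 + 20) = -803*15 = -12045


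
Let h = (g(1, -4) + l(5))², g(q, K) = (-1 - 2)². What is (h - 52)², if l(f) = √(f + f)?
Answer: 4761 + 1404*√10 ≈ 9200.8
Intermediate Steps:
g(q, K) = 9 (g(q, K) = (-3)² = 9)
l(f) = √2*√f (l(f) = √(2*f) = √2*√f)
h = (9 + √10)² (h = (9 + √2*√5)² = (9 + √10)² ≈ 147.92)
(h - 52)² = ((9 + √10)² - 52)² = (-52 + (9 + √10)²)²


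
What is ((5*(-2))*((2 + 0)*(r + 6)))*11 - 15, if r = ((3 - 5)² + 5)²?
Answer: -19155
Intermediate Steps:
r = 81 (r = ((-2)² + 5)² = (4 + 5)² = 9² = 81)
((5*(-2))*((2 + 0)*(r + 6)))*11 - 15 = ((5*(-2))*((2 + 0)*(81 + 6)))*11 - 15 = -20*87*11 - 15 = -10*174*11 - 15 = -1740*11 - 15 = -19140 - 15 = -19155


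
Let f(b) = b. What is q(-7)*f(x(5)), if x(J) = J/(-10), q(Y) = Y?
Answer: 7/2 ≈ 3.5000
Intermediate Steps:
x(J) = -J/10 (x(J) = J*(-⅒) = -J/10)
q(-7)*f(x(5)) = -(-7)*5/10 = -7*(-½) = 7/2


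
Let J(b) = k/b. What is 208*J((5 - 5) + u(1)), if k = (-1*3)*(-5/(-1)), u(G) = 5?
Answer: -624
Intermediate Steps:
k = -15 (k = -(-15)*(-1) = -3*5 = -15)
J(b) = -15/b
208*J((5 - 5) + u(1)) = 208*(-15/((5 - 5) + 5)) = 208*(-15/(0 + 5)) = 208*(-15/5) = 208*(-15*⅕) = 208*(-3) = -624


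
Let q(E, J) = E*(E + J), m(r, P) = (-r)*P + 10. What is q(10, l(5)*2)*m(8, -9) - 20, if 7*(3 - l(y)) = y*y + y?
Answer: 42500/7 ≈ 6071.4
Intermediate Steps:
l(y) = 3 - y/7 - y²/7 (l(y) = 3 - (y*y + y)/7 = 3 - (y² + y)/7 = 3 - (y + y²)/7 = 3 + (-y/7 - y²/7) = 3 - y/7 - y²/7)
m(r, P) = 10 - P*r (m(r, P) = -P*r + 10 = 10 - P*r)
q(10, l(5)*2)*m(8, -9) - 20 = (10*(10 + (3 - ⅐*5 - ⅐*5²)*2))*(10 - 1*(-9)*8) - 20 = (10*(10 + (3 - 5/7 - ⅐*25)*2))*(10 + 72) - 20 = (10*(10 + (3 - 5/7 - 25/7)*2))*82 - 20 = (10*(10 - 9/7*2))*82 - 20 = (10*(10 - 18/7))*82 - 20 = (10*(52/7))*82 - 20 = (520/7)*82 - 20 = 42640/7 - 20 = 42500/7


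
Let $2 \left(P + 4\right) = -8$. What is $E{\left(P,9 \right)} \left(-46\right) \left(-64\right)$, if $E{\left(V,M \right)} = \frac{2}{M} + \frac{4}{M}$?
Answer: $\frac{5888}{3} \approx 1962.7$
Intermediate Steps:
$P = -8$ ($P = -4 + \frac{1}{2} \left(-8\right) = -4 - 4 = -8$)
$E{\left(V,M \right)} = \frac{6}{M}$
$E{\left(P,9 \right)} \left(-46\right) \left(-64\right) = \frac{6}{9} \left(-46\right) \left(-64\right) = 6 \cdot \frac{1}{9} \left(-46\right) \left(-64\right) = \frac{2}{3} \left(-46\right) \left(-64\right) = \left(- \frac{92}{3}\right) \left(-64\right) = \frac{5888}{3}$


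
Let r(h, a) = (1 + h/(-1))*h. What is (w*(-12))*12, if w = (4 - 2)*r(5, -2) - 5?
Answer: 6480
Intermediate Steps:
r(h, a) = h*(1 - h) (r(h, a) = (1 + h*(-1))*h = (1 - h)*h = h*(1 - h))
w = -45 (w = (4 - 2)*(5*(1 - 1*5)) - 5 = 2*(5*(1 - 5)) - 5 = 2*(5*(-4)) - 5 = 2*(-20) - 5 = -40 - 5 = -45)
(w*(-12))*12 = -45*(-12)*12 = 540*12 = 6480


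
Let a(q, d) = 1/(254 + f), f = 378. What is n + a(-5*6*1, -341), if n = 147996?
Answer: 93533473/632 ≈ 1.4800e+5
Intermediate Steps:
a(q, d) = 1/632 (a(q, d) = 1/(254 + 378) = 1/632)
n + a(-5*6*1, -341) = 147996 + 1/632 = 93533473/632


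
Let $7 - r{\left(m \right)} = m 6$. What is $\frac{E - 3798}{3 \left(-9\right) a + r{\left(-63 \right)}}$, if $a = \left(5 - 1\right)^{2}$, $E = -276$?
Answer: $\frac{4074}{47} \approx 86.681$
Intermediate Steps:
$r{\left(m \right)} = 7 - 6 m$ ($r{\left(m \right)} = 7 - m 6 = 7 - 6 m$)
$a = 16$ ($a = 4^{2} = 16$)
$\frac{E - 3798}{3 \left(-9\right) a + r{\left(-63 \right)}} = \frac{-276 - 3798}{3 \left(-9\right) 16 + \left(7 - -378\right)} = \frac{-276 - 3798}{\left(-27\right) 16 + \left(7 + 378\right)} = - \frac{4074}{-432 + 385} = - \frac{4074}{-47} = \left(-4074\right) \left(- \frac{1}{47}\right) = \frac{4074}{47}$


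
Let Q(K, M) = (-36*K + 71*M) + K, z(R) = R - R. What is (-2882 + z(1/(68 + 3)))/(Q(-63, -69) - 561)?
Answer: 2882/3255 ≈ 0.88541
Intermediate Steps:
z(R) = 0
Q(K, M) = -35*K + 71*M
(-2882 + z(1/(68 + 3)))/(Q(-63, -69) - 561) = (-2882 + 0)/((-35*(-63) + 71*(-69)) - 561) = -2882/((2205 - 4899) - 561) = -2882/(-2694 - 561) = -2882/(-3255) = -2882*(-1/3255) = 2882/3255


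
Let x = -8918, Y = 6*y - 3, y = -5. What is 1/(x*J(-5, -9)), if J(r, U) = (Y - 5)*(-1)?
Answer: -1/338884 ≈ -2.9509e-6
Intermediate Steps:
Y = -33 (Y = 6*(-5) - 3 = -30 - 3 = -33)
J(r, U) = 38 (J(r, U) = (-33 - 5)*(-1) = -38*(-1) = 38)
1/(x*J(-5, -9)) = 1/(-8918*38) = 1/(-338884) = -1/338884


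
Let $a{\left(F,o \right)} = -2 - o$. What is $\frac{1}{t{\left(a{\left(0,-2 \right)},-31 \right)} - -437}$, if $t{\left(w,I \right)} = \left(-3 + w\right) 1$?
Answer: $\frac{1}{434} \approx 0.0023041$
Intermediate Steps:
$t{\left(w,I \right)} = -3 + w$
$\frac{1}{t{\left(a{\left(0,-2 \right)},-31 \right)} - -437} = \frac{1}{\left(-3 - 0\right) - -437} = \frac{1}{\left(-3 + \left(-2 + 2\right)\right) + 437} = \frac{1}{\left(-3 + 0\right) + 437} = \frac{1}{-3 + 437} = \frac{1}{434}$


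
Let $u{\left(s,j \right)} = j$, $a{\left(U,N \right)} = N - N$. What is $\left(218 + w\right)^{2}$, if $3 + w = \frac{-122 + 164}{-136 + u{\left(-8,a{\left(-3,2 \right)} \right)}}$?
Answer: $\frac{213130801}{4624} \approx 46092.0$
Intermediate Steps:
$a{\left(U,N \right)} = 0$
$w = - \frac{225}{68}$ ($w = -3 + \frac{-122 + 164}{-136 + 0} = -3 + \frac{42}{-136} = -3 + 42 \left(- \frac{1}{136}\right) = -3 - \frac{21}{68} = - \frac{225}{68} \approx -3.3088$)
$\left(218 + w\right)^{2} = \left(218 - \frac{225}{68}\right)^{2} = \left(\frac{14599}{68}\right)^{2} = \frac{213130801}{4624}$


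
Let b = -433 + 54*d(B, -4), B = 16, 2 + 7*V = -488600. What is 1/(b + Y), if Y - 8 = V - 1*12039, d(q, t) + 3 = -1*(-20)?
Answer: -7/569424 ≈ -1.2293e-5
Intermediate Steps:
V = -488602/7 (V = -2/7 + (⅐)*(-488600) = -2/7 - 69800 = -488602/7 ≈ -69800.)
d(q, t) = 17 (d(q, t) = -3 - 1*(-20) = -3 + 20 = 17)
Y = -572819/7 (Y = 8 + (-488602/7 - 1*12039) = 8 + (-488602/7 - 12039) = 8 - 572875/7 = -572819/7 ≈ -81831.)
b = 485 (b = -433 + 54*17 = -433 + 918 = 485)
1/(b + Y) = 1/(485 - 572819/7) = 1/(-569424/7) = -7/569424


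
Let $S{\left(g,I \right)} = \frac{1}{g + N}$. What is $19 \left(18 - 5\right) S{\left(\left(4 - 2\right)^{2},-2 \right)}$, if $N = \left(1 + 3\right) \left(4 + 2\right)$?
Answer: $\frac{247}{28} \approx 8.8214$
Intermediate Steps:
$N = 24$ ($N = 4 \cdot 6 = 24$)
$S{\left(g,I \right)} = \frac{1}{24 + g}$ ($S{\left(g,I \right)} = \frac{1}{g + 24} = \frac{1}{24 + g}$)
$19 \left(18 - 5\right) S{\left(\left(4 - 2\right)^{2},-2 \right)} = \frac{19 \left(18 - 5\right)}{24 + \left(4 - 2\right)^{2}} = \frac{19 \cdot 13}{24 + 2^{2}} = \frac{247}{24 + 4} = \frac{247}{28}$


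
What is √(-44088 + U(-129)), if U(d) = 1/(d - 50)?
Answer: I*√1412623787/179 ≈ 209.97*I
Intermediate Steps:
U(d) = 1/(-50 + d)
√(-44088 + U(-129)) = √(-44088 + 1/(-50 - 129)) = √(-44088 + 1/(-179)) = √(-44088 - 1/179) = √(-7891753/179) = I*√1412623787/179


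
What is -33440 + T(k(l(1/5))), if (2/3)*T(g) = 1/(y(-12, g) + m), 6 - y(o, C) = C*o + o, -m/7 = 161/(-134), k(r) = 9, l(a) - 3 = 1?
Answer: -602287639/18011 ≈ -33440.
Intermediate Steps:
l(a) = 4 (l(a) = 3 + 1 = 4)
m = 1127/134 (m = -1127/(-134) = -1127*(-1)/134 = -7*(-161/134) = 1127/134 ≈ 8.4104)
y(o, C) = 6 - o - C*o (y(o, C) = 6 - (C*o + o) = 6 - (o + C*o) = 6 + (-o - C*o) = 6 - o - C*o)
T(g) = 3/(2*(3539/134 + 12*g)) (T(g) = 3/(2*((6 - 1*(-12) - 1*g*(-12)) + 1127/134)) = 3/(2*((6 + 12 + 12*g) + 1127/134)) = 3/(2*((18 + 12*g) + 1127/134)) = 3/(2*(3539/134 + 12*g)))
-33440 + T(k(l(1/5))) = -33440 + 201/(3539 + 1608*9) = -33440 + 201/(3539 + 14472) = -33440 + 201/18011 = -602287639/18011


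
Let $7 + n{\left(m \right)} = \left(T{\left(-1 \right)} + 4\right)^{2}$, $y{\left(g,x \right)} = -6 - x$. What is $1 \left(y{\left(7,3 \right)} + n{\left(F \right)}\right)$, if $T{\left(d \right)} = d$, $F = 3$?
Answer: $-7$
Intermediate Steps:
$n{\left(m \right)} = 2$ ($n{\left(m \right)} = -7 + \left(-1 + 4\right)^{2} = -7 + 3^{2} = -7 + 9 = 2$)
$1 \left(y{\left(7,3 \right)} + n{\left(F \right)}\right) = 1 \left(\left(-6 - 3\right) + 2\right) = 1 \left(-9 + 2\right) = 1 \left(-7\right) = -7$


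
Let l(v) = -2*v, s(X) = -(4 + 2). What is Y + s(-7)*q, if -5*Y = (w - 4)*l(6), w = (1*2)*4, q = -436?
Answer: 13128/5 ≈ 2625.6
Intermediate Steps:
s(X) = -6 (s(X) = -1*6 = -6)
w = 8 (w = 2*4 = 8)
Y = 48/5 (Y = -(8 - 4)*(-2*6)/5 = -4*(-12)/5 = -⅕*(-48) = 48/5 ≈ 9.6000)
Y + s(-7)*q = 48/5 - 6*(-436) = 48/5 + 2616 = 13128/5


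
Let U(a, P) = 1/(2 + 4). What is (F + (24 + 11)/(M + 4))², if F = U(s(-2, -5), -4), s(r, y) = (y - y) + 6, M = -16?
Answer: 121/16 ≈ 7.5625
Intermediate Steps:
s(r, y) = 6 (s(r, y) = 0 + 6 = 6)
U(a, P) = ⅙ (U(a, P) = 1/6 = ⅙)
F = ⅙ ≈ 0.16667
(F + (24 + 11)/(M + 4))² = (⅙ + (24 + 11)/(-16 + 4))² = (⅙ + 35/(-12))² = (⅙ + 35*(-1/12))² = (⅙ - 35/12)² = (-11/4)² = 121/16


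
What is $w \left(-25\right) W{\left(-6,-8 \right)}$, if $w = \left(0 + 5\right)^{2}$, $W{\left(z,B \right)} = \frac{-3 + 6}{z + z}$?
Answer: $\frac{625}{4} \approx 156.25$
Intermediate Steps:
$W{\left(z,B \right)} = \frac{3}{2 z}$
$w = 25$ ($w = 5^{2} = 25$)
$w \left(-25\right) W{\left(-6,-8 \right)} = 25 \left(-25\right) \frac{3}{2 \left(-6\right)} = - 625 \cdot \frac{3}{2} \left(- \frac{1}{6}\right) = \left(-625\right) \left(- \frac{1}{4}\right) = \frac{625}{4}$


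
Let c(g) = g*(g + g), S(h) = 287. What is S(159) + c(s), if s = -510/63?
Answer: 184367/441 ≈ 418.07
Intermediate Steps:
s = -170/21 (s = -510*1/63 = -170/21 ≈ -8.0952)
c(g) = 2*g**2 (c(g) = g*(2*g) = 2*g**2)
S(159) + c(s) = 287 + 2*(-170/21)**2 = 287 + 2*(28900/441) = 287 + 57800/441 = 184367/441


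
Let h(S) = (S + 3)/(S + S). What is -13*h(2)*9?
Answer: -585/4 ≈ -146.25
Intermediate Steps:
h(S) = (3 + S)/(2*S) (h(S) = (3 + S)/((2*S)) = (3 + S)*(1/(2*S)) = (3 + S)/(2*S))
-13*h(2)*9 = -13*(3 + 2)/(2*2)*9 = -13*5/(2*2)*9 = -13*5/4*9 = -65/4*9 = -585/4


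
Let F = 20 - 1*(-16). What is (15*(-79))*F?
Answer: -42660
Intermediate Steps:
F = 36 (F = 20 + 16 = 36)
(15*(-79))*F = (15*(-79))*36 = -1185*36 = -42660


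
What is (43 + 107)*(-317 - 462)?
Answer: -116850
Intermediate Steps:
(43 + 107)*(-317 - 462) = 150*(-779) = -116850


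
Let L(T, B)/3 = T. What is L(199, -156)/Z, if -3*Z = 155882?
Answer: -1791/155882 ≈ -0.011489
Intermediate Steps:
Z = -155882/3 (Z = -⅓*155882 = -155882/3 ≈ -51961.)
L(T, B) = 3*T
L(199, -156)/Z = (3*199)/(-155882/3) = 597*(-3/155882) = -1791/155882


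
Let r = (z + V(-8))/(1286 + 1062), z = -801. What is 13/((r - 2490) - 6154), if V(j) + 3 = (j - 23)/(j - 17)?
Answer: -763100/507422869 ≈ -0.0015039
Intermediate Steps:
V(j) = -3 + (-23 + j)/(-17 + j) (V(j) = -3 + (j - 23)/(j - 17) = -3 + (-23 + j)/(-17 + j))
r = -20069/58700 (r = (-801 + 2*(14 - 1*(-8))/(-17 - 8))/(1286 + 1062) = (-801 + 2*(14 + 8)/(-25))/2348 = (-801 + 2*(-1/25)*22)*(1/2348) = (-801 - 44/25)*(1/2348) = -20069/25*1/2348 = -20069/58700 ≈ -0.34189)
13/((r - 2490) - 6154) = 13/((-20069/58700 - 2490) - 6154) = 13/(-146183069/58700 - 6154) = 13/(-507422869/58700) = 13*(-58700/507422869) = -763100/507422869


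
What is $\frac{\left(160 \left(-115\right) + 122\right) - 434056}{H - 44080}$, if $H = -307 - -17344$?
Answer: $\frac{452334}{27043} \approx 16.726$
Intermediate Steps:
$H = 17037$ ($H = -307 + 17344 = 17037$)
$\frac{\left(160 \left(-115\right) + 122\right) - 434056}{H - 44080} = \frac{\left(160 \left(-115\right) + 122\right) - 434056}{17037 - 44080} = \frac{\left(-18400 + 122\right) - 434056}{-27043} = \left(-18278 - 434056\right) \left(- \frac{1}{27043}\right) = \left(-452334\right) \left(- \frac{1}{27043}\right) = \frac{452334}{27043}$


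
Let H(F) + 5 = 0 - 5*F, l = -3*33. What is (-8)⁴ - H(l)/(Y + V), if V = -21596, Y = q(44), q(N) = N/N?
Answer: 2527246/617 ≈ 4096.0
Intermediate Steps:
q(N) = 1
l = -99
Y = 1
H(F) = -5 - 5*F (H(F) = -5 + (0 - 5*F) = -5 - 5*F)
(-8)⁴ - H(l)/(Y + V) = (-8)⁴ - (-5 - 5*(-99))/(1 - 21596) = 4096 - (-5 + 495)/(-21595) = 4096 - 490*(-1)/21595 = 4096 - 1*(-14/617) = 4096 + 14/617 = 2527246/617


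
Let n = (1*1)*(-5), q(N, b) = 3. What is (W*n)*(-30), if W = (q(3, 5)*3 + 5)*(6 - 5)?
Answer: 2100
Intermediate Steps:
W = 14 (W = (3*3 + 5)*(6 - 5) = (9 + 5)*1 = 14*1 = 14)
n = -5 (n = 1*(-5) = -5)
(W*n)*(-30) = (14*(-5))*(-30) = -70*(-30) = 2100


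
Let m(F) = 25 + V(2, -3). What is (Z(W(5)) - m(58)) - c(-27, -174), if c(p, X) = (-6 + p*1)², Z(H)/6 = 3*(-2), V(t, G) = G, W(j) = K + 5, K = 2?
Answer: -1147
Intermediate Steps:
W(j) = 7 (W(j) = 2 + 5 = 7)
Z(H) = -36 (Z(H) = 6*(3*(-2)) = 6*(-6) = -36)
c(p, X) = (-6 + p)²
m(F) = 22 (m(F) = 25 - 3 = 22)
(Z(W(5)) - m(58)) - c(-27, -174) = (-36 - 1*22) - (-6 - 27)² = (-36 - 22) - 1*(-33)² = -58 - 1*1089 = -58 - 1089 = -1147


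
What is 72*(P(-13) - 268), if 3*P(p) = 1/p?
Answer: -250872/13 ≈ -19298.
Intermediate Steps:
P(p) = 1/(3*p)
72*(P(-13) - 268) = 72*((1/3)/(-13) - 268) = 72*((1/3)*(-1/13) - 268) = 72*(-1/39 - 268) = 72*(-10453/39) = -250872/13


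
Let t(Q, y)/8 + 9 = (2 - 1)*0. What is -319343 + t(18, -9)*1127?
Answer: -400487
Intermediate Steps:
t(Q, y) = -72 (t(Q, y) = -72 + 8*((2 - 1)*0) = -72 + 8*(1*0) = -72 + 8*0 = -72 + 0 = -72)
-319343 + t(18, -9)*1127 = -319343 - 72*1127 = -319343 - 81144 = -400487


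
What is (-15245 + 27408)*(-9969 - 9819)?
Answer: -240681444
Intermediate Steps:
(-15245 + 27408)*(-9969 - 9819) = 12163*(-19788) = -240681444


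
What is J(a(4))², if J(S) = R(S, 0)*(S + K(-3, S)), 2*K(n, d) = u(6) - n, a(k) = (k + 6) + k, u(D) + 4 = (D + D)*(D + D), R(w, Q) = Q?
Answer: 0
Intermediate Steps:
u(D) = -4 + 4*D² (u(D) = -4 + (D + D)*(D + D) = -4 + (2*D)*(2*D) = -4 + 4*D²)
a(k) = 6 + 2*k (a(k) = (6 + k) + k = 6 + 2*k)
K(n, d) = 70 - n/2 (K(n, d) = ((-4 + 4*6²) - n)/2 = ((-4 + 4*36) - n)/2 = ((-4 + 144) - n)/2 = (140 - n)/2 = 70 - n/2)
J(S) = 0 (J(S) = 0*(S + (70 - ½*(-3))) = 0*(S + (70 + 3/2)) = 0*(S + 143/2) = 0*(143/2 + S) = 0)
J(a(4))² = 0² = 0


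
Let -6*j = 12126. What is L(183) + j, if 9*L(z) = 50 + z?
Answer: -17956/9 ≈ -1995.1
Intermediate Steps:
L(z) = 50/9 + z/9 (L(z) = (50 + z)/9 = 50/9 + z/9)
j = -2021 (j = -1/6*12126 = -2021)
L(183) + j = (50/9 + (1/9)*183) - 2021 = (50/9 + 61/3) - 2021 = 233/9 - 2021 = -17956/9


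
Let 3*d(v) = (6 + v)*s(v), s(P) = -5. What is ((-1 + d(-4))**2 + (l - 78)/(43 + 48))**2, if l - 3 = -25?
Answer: 209641441/670761 ≈ 312.54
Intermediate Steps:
l = -22 (l = 3 - 25 = -22)
d(v) = -10 - 5*v/3 (d(v) = ((6 + v)*(-5))/3 = (-30 - 5*v)/3 = -10 - 5*v/3)
((-1 + d(-4))**2 + (l - 78)/(43 + 48))**2 = ((-1 + (-10 - 5/3*(-4)))**2 + (-22 - 78)/(43 + 48))**2 = ((-1 + (-10 + 20/3))**2 - 100/91)**2 = ((-1 - 10/3)**2 - 100*1/91)**2 = ((-13/3)**2 - 100/91)**2 = (169/9 - 100/91)**2 = (14479/819)**2 = 209641441/670761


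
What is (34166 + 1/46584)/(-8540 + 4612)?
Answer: -1591588945/182981952 ≈ -8.6981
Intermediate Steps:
(34166 + 1/46584)/(-8540 + 4612) = (34166 + 1/46584)/(-3928) = (1591588945/46584)*(-1/3928) = -1591588945/182981952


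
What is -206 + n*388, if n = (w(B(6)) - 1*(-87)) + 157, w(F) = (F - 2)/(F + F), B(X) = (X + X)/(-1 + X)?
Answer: 283495/3 ≈ 94498.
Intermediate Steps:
B(X) = 2*X/(-1 + X) (B(X) = (2*X)/(-1 + X) = 2*X/(-1 + X))
w(F) = (-2 + F)/(2*F) (w(F) = (-2 + F)/((2*F)) = (-2 + F)*(1/(2*F)) = (-2 + F)/(2*F))
n = 2929/12 (n = ((-2 + 2*6/(-1 + 6))/(2*((2*6/(-1 + 6)))) - 1*(-87)) + 157 = ((-2 + 2*6/5)/(2*((2*6/5))) + 87) + 157 = ((-2 + 2*6*(⅕))/(2*((2*6*(⅕)))) + 87) + 157 = ((-2 + 12/5)/(2*(12/5)) + 87) + 157 = ((½)*(5/12)*(⅖) + 87) + 157 = (1/12 + 87) + 157 = 1045/12 + 157 = 2929/12 ≈ 244.08)
-206 + n*388 = -206 + (2929/12)*388 = -206 + 284113/3 = 283495/3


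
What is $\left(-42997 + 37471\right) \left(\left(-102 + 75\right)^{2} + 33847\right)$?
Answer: $-191066976$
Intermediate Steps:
$\left(-42997 + 37471\right) \left(\left(-102 + 75\right)^{2} + 33847\right) = - 5526 \left(\left(-27\right)^{2} + 33847\right) = - 5526 \left(729 + 33847\right) = \left(-5526\right) 34576 = -191066976$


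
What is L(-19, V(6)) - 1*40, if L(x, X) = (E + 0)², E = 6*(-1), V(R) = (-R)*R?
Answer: -4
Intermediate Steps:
V(R) = -R²
E = -6
L(x, X) = 36 (L(x, X) = (-6 + 0)² = (-6)² = 36)
L(-19, V(6)) - 1*40 = 36 - 1*40 = 36 - 40 = -4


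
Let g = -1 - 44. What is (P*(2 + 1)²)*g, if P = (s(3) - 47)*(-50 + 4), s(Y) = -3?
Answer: -931500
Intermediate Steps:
g = -45
P = 2300 (P = (-3 - 47)*(-50 + 4) = -50*(-46) = 2300)
(P*(2 + 1)²)*g = (2300*(2 + 1)²)*(-45) = (2300*3²)*(-45) = (2300*9)*(-45) = 20700*(-45) = -931500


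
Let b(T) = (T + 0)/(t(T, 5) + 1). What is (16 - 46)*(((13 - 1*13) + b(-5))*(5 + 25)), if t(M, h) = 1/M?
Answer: 5625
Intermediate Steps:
b(T) = T/(1 + 1/T) (b(T) = (T + 0)/(1/T + 1) = T/(1 + 1/T))
(16 - 46)*(((13 - 1*13) + b(-5))*(5 + 25)) = (16 - 46)*(((13 - 1*13) + (-5)²/(1 - 5))*(5 + 25)) = -30*((13 - 13) + 25/(-4))*30 = -30*(0 + 25*(-¼))*30 = -30*(0 - 25/4)*30 = -(-375)*30/2 = -30*(-375/2) = 5625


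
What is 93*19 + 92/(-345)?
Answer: 26501/15 ≈ 1766.7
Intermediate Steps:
93*19 + 92/(-345) = 1767 + 92*(-1/345) = 1767 - 4/15 = 26501/15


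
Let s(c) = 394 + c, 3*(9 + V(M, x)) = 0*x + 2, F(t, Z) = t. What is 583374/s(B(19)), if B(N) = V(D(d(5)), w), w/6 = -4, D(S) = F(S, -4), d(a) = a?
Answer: 1750122/1157 ≈ 1512.6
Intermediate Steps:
D(S) = S
w = -24 (w = 6*(-4) = -24)
V(M, x) = -25/3 (V(M, x) = -9 + (0*x + 2)/3 = -9 + (0 + 2)/3 = -9 + (⅓)*2 = -9 + ⅔ = -25/3)
B(N) = -25/3
583374/s(B(19)) = 583374/(394 - 25/3) = 583374/(1157/3) = 583374*(3/1157) = 1750122/1157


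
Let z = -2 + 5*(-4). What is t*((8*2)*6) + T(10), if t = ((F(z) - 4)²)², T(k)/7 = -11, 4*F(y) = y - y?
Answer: 24499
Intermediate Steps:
z = -22 (z = -2 - 20 = -22)
F(y) = 0 (F(y) = (y - y)/4 = (¼)*0 = 0)
T(k) = -77 (T(k) = 7*(-11) = -77)
t = 256 (t = ((0 - 4)²)² = ((-4)²)² = 16² = 256)
t*((8*2)*6) + T(10) = 256*((8*2)*6) - 77 = 256*(16*6) - 77 = 256*96 - 77 = 24576 - 77 = 24499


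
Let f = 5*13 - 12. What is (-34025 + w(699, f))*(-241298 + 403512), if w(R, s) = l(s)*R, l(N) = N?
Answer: 490210708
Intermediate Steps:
f = 53 (f = 65 - 12 = 53)
w(R, s) = R*s (w(R, s) = s*R = R*s)
(-34025 + w(699, f))*(-241298 + 403512) = (-34025 + 699*53)*(-241298 + 403512) = (-34025 + 37047)*162214 = 3022*162214 = 490210708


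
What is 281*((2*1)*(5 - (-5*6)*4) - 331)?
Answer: -22761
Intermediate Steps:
281*((2*1)*(5 - (-5*6)*4) - 331) = 281*(2*(5 - (-30)*4) - 331) = 281*(2*(5 - 1*(-120)) - 331) = 281*(2*(5 + 120) - 331) = 281*(2*125 - 331) = 281*(250 - 331) = 281*(-81) = -22761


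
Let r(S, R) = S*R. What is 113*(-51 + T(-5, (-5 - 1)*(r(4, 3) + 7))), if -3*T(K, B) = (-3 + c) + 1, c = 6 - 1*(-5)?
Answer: -6102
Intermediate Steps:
c = 11 (c = 6 + 5 = 11)
r(S, R) = R*S
T(K, B) = -3 (T(K, B) = -((-3 + 11) + 1)/3 = -(8 + 1)/3 = -⅓*9 = -3)
113*(-51 + T(-5, (-5 - 1)*(r(4, 3) + 7))) = 113*(-51 - 3) = 113*(-54) = -6102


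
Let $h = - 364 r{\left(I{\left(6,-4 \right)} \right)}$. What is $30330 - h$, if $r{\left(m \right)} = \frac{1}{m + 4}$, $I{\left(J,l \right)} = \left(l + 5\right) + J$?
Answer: $\frac{333994}{11} \approx 30363.0$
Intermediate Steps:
$I{\left(J,l \right)} = 5 + J + l$ ($I{\left(J,l \right)} = \left(5 + l\right) + J = 5 + J + l$)
$r{\left(m \right)} = \frac{1}{4 + m}$
$h = - \frac{364}{11}$ ($h = - \frac{364}{4 + \left(5 + 6 - 4\right)} = - \frac{364}{4 + 7} = - \frac{364}{11} \approx -33.091$)
$30330 - h = 30330 - - \frac{364}{11} = 30330 + \frac{364}{11} = \frac{333994}{11}$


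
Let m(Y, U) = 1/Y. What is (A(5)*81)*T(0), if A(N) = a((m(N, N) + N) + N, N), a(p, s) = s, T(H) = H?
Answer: 0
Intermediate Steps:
m(Y, U) = 1/Y
A(N) = N
(A(5)*81)*T(0) = (5*81)*0 = 405*0 = 0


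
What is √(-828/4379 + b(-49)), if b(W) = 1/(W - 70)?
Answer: I*√53627025011/521101 ≈ 0.4444*I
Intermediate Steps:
b(W) = 1/(-70 + W)
√(-828/4379 + b(-49)) = √(-828/4379 + 1/(-70 - 49)) = √(-828*1/4379 + 1/(-119)) = √(-828/4379 - 1/119) = √(-102911/521101) = I*√53627025011/521101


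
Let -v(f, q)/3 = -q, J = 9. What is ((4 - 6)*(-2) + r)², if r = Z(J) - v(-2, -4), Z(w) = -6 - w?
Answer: 1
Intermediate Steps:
v(f, q) = 3*q (v(f, q) = -(-3)*q = 3*q)
r = -3 (r = (-6 - 1*9) - 3*(-4) = (-6 - 9) - 1*(-12) = -15 + 12 = -3)
((4 - 6)*(-2) + r)² = ((4 - 6)*(-2) - 3)² = (-2*(-2) - 3)² = (4 - 3)² = 1² = 1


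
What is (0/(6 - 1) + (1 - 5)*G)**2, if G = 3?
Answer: 144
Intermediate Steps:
(0/(6 - 1) + (1 - 5)*G)**2 = (0/(6 - 1) + (1 - 5)*3)**2 = (0/5 - 4*3)**2 = ((1/5)*0 - 12)**2 = (0 - 12)**2 = (-12)**2 = 144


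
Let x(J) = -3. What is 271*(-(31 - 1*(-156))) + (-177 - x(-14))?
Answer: -50851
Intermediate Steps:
271*(-(31 - 1*(-156))) + (-177 - x(-14)) = 271*(-(31 - 1*(-156))) + (-177 - 1*(-3)) = 271*(-(31 + 156)) + (-177 + 3) = 271*(-1*187) - 174 = 271*(-187) - 174 = -50677 - 174 = -50851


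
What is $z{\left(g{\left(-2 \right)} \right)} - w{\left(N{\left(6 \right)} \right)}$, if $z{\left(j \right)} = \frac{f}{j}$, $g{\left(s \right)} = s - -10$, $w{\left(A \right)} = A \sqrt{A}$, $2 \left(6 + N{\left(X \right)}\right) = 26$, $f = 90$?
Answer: $\frac{45}{4} - 7 \sqrt{7} \approx -7.2703$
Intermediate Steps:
$N{\left(X \right)} = 7$ ($N{\left(X \right)} = -6 + \frac{1}{2} \cdot 26 = -6 + 13 = 7$)
$w{\left(A \right)} = A^{\frac{3}{2}}$
$g{\left(s \right)} = 10 + s$ ($g{\left(s \right)} = s + 10 = 10 + s$)
$z{\left(j \right)} = \frac{90}{j}$
$z{\left(g{\left(-2 \right)} \right)} - w{\left(N{\left(6 \right)} \right)} = \frac{90}{10 - 2} - 7^{\frac{3}{2}} = \frac{90}{8} - 7 \sqrt{7} = 90 \cdot \frac{1}{8} - 7 \sqrt{7} = \frac{45}{4} - 7 \sqrt{7}$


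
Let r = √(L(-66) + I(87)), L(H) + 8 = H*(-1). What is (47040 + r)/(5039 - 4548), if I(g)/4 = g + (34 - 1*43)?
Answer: 47040/491 + √370/491 ≈ 95.844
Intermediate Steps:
L(H) = -8 - H (L(H) = -8 + H*(-1) = -8 - H)
I(g) = -36 + 4*g (I(g) = 4*(g + (34 - 1*43)) = 4*(g + (34 - 43)) = 4*(g - 9) = 4*(-9 + g) = -36 + 4*g)
r = √370 (r = √((-8 - 1*(-66)) + (-36 + 4*87)) = √((-8 + 66) + (-36 + 348)) = √(58 + 312) = √370 ≈ 19.235)
(47040 + r)/(5039 - 4548) = (47040 + √370)/(5039 - 4548) = (47040 + √370)/491 = (47040 + √370)*(1/491) = 47040/491 + √370/491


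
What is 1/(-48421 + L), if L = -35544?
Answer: -1/83965 ≈ -1.1910e-5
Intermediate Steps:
1/(-48421 + L) = 1/(-48421 - 35544) = 1/(-83965) = -1/83965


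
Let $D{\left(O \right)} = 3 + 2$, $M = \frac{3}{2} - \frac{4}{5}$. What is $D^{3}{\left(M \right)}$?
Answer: $125$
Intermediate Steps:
$M = \frac{7}{10}$ ($M = 3 \cdot \frac{1}{2} - \frac{4}{5} = \frac{3}{2} - \frac{4}{5} = \frac{7}{10} \approx 0.7$)
$D{\left(O \right)} = 5$
$D^{3}{\left(M \right)} = 5^{3} = 125$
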